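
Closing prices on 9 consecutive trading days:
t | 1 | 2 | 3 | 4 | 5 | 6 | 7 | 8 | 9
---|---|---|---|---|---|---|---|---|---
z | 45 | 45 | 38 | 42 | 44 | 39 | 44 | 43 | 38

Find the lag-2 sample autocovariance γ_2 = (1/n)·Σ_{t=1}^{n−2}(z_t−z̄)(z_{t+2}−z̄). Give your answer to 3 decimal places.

-3.000

Mean z̄ = (45 + 45 + 38 + 42 + 44 + 39 + 44 + 43 + 38)/9 = 42.0000
Σ_{t=1}^{7}(z_t−z̄)(z_{t+2}−z̄) = -27.0000
γ_2 = -27.0000 / 9 = -3.000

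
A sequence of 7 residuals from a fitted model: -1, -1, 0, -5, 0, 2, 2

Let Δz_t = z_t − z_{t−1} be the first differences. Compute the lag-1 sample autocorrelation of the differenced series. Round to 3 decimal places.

First differences Δz: 0, 1, -5, 5, 2, 0
Mean of differences = 0.5000
Numerator Σ(Δz_t−Δz̄)(Δz_{t+1}−Δz̄) = -21.7500
Denominator Σ(Δz_t−Δz̄)² = 53.5000
r_1(Δz) = -21.7500 / 53.5000 = -0.407

-0.407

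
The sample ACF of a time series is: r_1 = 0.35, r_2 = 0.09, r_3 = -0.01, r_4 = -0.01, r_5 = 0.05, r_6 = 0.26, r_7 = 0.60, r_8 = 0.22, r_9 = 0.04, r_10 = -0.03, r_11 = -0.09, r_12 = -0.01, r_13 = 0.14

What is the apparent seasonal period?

The largest autocorrelation is r_7 = 0.60; the remaining lags stay at or below 0.35. The elevated value at lag 1 (0.35), dropping to 0.09 at lag 2, reflects decaying short-term dependence rather than seasonality.
The dominant spike at lag 7 indicates a seasonal period of 7.

7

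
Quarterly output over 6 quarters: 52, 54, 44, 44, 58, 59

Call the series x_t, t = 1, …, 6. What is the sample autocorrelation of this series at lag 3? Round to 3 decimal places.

Mean x̄ = (52 + 54 + 44 + 44 + 58 + 59)/6 = 51.8333
Deviations from mean: 0.1667, 2.1667, -7.8333, -7.8333, 6.1667, 7.1667
Numerator Σ_{t=1}^{3}(x_t−x̄)(x_{t+3}−x̄) = -44.0833
Denominator Σ(x_t−x̄)² = 216.8333
r_3 = -44.0833 / 216.8333 = -0.203

-0.203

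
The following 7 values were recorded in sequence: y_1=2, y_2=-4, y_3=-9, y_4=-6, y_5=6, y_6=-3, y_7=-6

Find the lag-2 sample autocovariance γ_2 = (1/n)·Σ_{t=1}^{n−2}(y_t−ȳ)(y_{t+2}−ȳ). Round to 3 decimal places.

Mean ȳ = (2 − 4 − 9 − 6 + 6 − 3 − 6)/7 = -2.8571
Σ_{t=1}^{5}(y_t−ȳ)(y_{t+2}−ȳ) = -108.0408
γ_2 = -108.0408 / 7 = -15.434

-15.434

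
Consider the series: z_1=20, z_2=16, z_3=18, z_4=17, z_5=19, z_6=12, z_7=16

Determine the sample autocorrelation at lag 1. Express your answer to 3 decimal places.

Mean z̄ = (20 + 16 + 18 + 17 + 19 + 12 + 16)/7 = 16.8571
Deviations from mean: 3.1429, -0.8571, 1.1429, 0.1429, 2.1429, -4.8571, -0.8571
Numerator Σ_{t=1}^{6}(z_t−z̄)(z_{t+1}−z̄) = -9.4490
Denominator Σ(z_t−z̄)² = 40.8571
r_1 = -9.4490 / 40.8571 = -0.231

-0.231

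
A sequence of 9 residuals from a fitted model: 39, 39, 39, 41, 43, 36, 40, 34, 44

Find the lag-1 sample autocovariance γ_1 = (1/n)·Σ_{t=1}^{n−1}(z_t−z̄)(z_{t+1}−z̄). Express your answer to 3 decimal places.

-4.084

Mean z̄ = (39 + 39 + 39 + 41 + 43 + 36 + 40 + 34 + 44)/9 = 39.4444
Σ_{t=1}^{8}(z_t−z̄)(z_{t+1}−z̄) = -36.7531
γ_1 = -36.7531 / 9 = -4.084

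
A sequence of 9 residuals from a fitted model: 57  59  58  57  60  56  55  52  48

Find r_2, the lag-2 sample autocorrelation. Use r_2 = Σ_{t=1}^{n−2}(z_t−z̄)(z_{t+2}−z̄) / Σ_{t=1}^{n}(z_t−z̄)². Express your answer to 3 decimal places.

0.163

Mean z̄ = (57 + 59 + 58 + 57 + 60 + 56 + 55 + 52 + 48)/9 = 55.7778
Numerator Σ_{t=1}^{7}(z_t−z̄)(z_{t+2}−z̄) = 18.2346
Denominator Σ(z_t−z̄)² = 111.5556
r_2 = 18.2346 / 111.5556 = 0.163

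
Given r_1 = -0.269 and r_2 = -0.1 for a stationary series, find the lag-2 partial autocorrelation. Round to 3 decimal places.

φ_{22} = (r_2 − r_1²) / (1 − r_1²)
r_1² = (-0.269)² = 0.072361
Numerator = -0.1 − 0.0724 = -0.1724; denominator = 1 − 0.0724 = 0.9276
φ_{22} = -0.1724 / 0.9276 = -0.186

-0.186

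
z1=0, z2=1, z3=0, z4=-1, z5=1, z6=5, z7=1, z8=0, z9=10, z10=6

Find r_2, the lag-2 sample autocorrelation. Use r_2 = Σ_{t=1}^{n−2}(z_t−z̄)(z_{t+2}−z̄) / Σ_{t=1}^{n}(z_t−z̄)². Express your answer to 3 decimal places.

Mean z̄ = (0 + 1 + 0 − 1 + 1 + 5 + 1 + 0 + 10 + 6)/10 = 2.3000
Numerator Σ_{t=1}^{8}(z_t−z̄)(z_{t+2}−z̄) = -19.3800
Denominator Σ(z_t−z̄)² = 112.1000
r_2 = -19.3800 / 112.1000 = -0.173

-0.173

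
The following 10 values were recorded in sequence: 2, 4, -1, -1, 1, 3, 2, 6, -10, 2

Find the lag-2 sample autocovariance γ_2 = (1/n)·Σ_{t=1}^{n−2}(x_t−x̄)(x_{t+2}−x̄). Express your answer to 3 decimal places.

Mean x̄ = (2 + 4 − 1 − 1 + 1 + 3 + 2 + 6 − 10 + 2)/10 = 0.8000
Σ_{t=1}^{8}(x_t−x̄)(x_{t+2}−x̄) = -7.2800
γ_2 = -7.2800 / 10 = -0.728

-0.728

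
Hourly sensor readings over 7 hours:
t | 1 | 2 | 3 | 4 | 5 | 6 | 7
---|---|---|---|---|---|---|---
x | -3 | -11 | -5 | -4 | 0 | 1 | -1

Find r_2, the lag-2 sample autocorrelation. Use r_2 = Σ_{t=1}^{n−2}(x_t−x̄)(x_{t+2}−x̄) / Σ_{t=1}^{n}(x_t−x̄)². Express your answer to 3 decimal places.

Mean x̄ = (-3 − 11 − 5 − 4 + 0 + 1 − 1)/7 = -3.2857
Σ(x_t−x̄)(x_{t+2}−x̄) = (-0.4898) + (5.5102) + (-5.6327) + (-3.0612) + (7.5102) = 3.8367
Denominator Σ(x_t−x̄)² = 97.4286
r_2 = 3.8367 / 97.4286 = 0.039

0.039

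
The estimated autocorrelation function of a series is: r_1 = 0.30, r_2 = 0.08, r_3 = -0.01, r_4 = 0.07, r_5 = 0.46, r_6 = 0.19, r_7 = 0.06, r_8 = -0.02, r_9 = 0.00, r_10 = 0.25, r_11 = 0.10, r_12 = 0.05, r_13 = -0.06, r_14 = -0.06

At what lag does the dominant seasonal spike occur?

The largest autocorrelation is r_5 = 0.46; the remaining lags stay at or below 0.30. The elevated value at lag 1 (0.30), dropping to 0.08 at lag 2, reflects decaying short-term dependence rather than seasonality.
The dominant spike at lag 5 indicates a seasonal period of 5.

5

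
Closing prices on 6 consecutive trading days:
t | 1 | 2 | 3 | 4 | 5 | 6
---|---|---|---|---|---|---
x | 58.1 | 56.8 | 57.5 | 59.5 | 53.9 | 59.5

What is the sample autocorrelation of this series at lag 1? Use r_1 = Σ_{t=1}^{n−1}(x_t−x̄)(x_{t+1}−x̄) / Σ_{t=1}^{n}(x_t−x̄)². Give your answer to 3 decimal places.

Mean x̄ = (58.1 + 56.8 + 57.5 + 59.5 + 53.9 + 59.5)/6 = 57.5500
Deviations from mean: 0.5500, -0.7500, -0.0500, 1.9500, -3.6500, 1.9500
Σ(x_t−x̄)(x_{t+1}−x̄) = (-0.4125) + (0.0375) + (-0.0975) + (-7.1175) + (-7.1175) = -14.7075
Denominator Σ(x_t−x̄)² = 21.7950
r_1 = -14.7075 / 21.7950 = -0.675

-0.675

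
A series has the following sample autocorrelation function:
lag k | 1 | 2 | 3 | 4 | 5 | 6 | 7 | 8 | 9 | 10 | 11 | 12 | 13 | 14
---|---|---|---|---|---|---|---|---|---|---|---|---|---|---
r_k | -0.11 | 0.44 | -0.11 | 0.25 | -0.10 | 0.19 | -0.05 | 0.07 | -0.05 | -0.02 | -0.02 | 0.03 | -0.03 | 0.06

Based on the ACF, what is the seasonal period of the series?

2

The largest autocorrelation is r_2 = 0.44, with weaker echoes at lags 4 (0.25) and 6 (0.19); the remaining lags stay at or below 0.07.
The dominant spike at lag 2 indicates a seasonal period of 2.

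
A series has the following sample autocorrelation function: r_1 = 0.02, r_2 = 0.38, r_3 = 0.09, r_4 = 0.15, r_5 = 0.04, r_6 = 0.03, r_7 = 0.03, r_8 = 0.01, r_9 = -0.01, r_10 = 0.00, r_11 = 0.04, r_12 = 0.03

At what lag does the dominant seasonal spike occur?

2

The largest autocorrelation is r_2 = 0.38, with a weaker echo at lag 4 (0.15); the remaining lags stay at or below 0.09.
The dominant spike at lag 2 indicates a seasonal period of 2.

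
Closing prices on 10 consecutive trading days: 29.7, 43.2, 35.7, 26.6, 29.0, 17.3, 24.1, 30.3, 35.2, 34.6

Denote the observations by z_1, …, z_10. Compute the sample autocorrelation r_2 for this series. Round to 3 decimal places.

-0.059

Mean z̄ = (29.7 + 43.2 + 35.7 + 26.6 + 29.0 + 17.3 + 24.1 + 30.3 + 35.2 + 34.6)/10 = 30.5700
Numerator Σ_{t=1}^{8}(z_t−z̄)(z_{t+2}−z̄) = -27.2798
Denominator Σ(z_t−z̄)² = 460.5210
r_2 = -27.2798 / 460.5210 = -0.059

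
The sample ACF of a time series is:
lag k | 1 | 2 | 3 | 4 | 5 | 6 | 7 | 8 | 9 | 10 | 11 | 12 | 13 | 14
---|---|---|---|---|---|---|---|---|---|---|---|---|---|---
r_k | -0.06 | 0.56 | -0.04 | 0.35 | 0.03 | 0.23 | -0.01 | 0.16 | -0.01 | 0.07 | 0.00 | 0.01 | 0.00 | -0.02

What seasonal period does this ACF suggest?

The largest autocorrelation is r_2 = 0.56, with weaker echoes at lags 4 (0.35), 6 (0.23) and 8 (0.16); the remaining lags stay at or below 0.07.
The dominant spike at lag 2 indicates a seasonal period of 2.

2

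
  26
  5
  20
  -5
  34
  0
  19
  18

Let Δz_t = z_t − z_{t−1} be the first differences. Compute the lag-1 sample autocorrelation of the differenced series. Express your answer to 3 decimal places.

First differences Δz: -21, 15, -25, 39, -34, 19, -1
Mean of differences = -1.1429
Numerator Σ(Δz_t−Δz̄)(Δz_{t+1}−Δz̄) = -3641.3061
Denominator Σ(Δz_t−Δz̄)² = 4320.8571
r_1(Δz) = -3641.3061 / 4320.8571 = -0.843

-0.843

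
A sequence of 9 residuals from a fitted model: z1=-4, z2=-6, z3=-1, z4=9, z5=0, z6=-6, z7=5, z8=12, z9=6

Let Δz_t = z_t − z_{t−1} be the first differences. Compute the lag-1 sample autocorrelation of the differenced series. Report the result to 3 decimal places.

-0.116

First differences Δz: -2, 5, 10, -9, -6, 11, 7, -6
Mean of differences = 1.2500
Numerator Σ(Δz_t−Δz̄)(Δz_{t+1}−Δz̄) = -51.0625
Denominator Σ(Δz_t−Δz̄)² = 439.5000
r_1(Δz) = -51.0625 / 439.5000 = -0.116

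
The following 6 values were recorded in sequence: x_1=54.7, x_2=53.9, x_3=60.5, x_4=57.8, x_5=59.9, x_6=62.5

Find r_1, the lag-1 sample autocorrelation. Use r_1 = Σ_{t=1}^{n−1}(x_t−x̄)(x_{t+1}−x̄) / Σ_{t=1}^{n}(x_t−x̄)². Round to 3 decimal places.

0.189

Mean x̄ = (54.7 + 53.9 + 60.5 + 57.8 + 59.9 + 62.5)/6 = 58.2167
Deviations from mean: -3.5167, -4.3167, 2.2833, -0.4167, 1.6833, 4.2833
Numerator Σ_{t=1}^{5}(x_t−x̄)(x_{t+1}−x̄) = 10.8814
Denominator Σ(x_t−x̄)² = 57.5683
r_1 = 10.8814 / 57.5683 = 0.189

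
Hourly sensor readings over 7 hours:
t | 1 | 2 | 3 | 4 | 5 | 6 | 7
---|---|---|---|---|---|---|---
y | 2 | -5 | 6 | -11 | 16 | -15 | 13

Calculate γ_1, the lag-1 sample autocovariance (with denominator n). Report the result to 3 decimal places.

Mean ȳ = (2 − 5 + 6 − 11 + 16 − 15 + 13)/7 = 0.8571
Σ_{t=1}^{6}(y_t−ȳ)(y_{t+1}−ȳ) = -710.0204
γ_1 = -710.0204 / 7 = -101.431

-101.431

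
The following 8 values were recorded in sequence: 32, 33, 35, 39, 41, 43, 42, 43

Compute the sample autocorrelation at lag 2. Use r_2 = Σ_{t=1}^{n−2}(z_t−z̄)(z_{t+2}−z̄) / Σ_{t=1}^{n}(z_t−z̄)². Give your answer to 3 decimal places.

Mean z̄ = (32 + 33 + 35 + 39 + 41 + 43 + 42 + 43)/8 = 38.5000
Numerator Σ_{t=1}^{6}(z_t−z̄)(z_{t+2}−z̄) = 42.5000
Denominator Σ(z_t−z̄)² = 144.0000
r_2 = 42.5000 / 144.0000 = 0.295

0.295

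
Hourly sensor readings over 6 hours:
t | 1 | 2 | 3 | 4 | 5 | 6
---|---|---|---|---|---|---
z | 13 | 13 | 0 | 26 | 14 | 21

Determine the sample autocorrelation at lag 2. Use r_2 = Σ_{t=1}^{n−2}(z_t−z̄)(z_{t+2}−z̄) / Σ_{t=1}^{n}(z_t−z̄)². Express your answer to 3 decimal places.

0.222

Mean z̄ = (13 + 13 + 0 + 26 + 14 + 21)/6 = 14.5000
Deviations from mean: -1.5000, -1.5000, -14.5000, 11.5000, -0.5000, 6.5000
Numerator Σ_{t=1}^{4}(z_t−z̄)(z_{t+2}−z̄) = 86.5000
Denominator Σ(z_t−z̄)² = 389.5000
r_2 = 86.5000 / 389.5000 = 0.222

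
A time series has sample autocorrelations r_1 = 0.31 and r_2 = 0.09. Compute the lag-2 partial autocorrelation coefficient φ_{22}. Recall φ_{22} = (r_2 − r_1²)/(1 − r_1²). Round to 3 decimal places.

-0.007

φ_{22} = (r_2 − r_1²) / (1 − r_1²)
r_1² = (0.31)² = 0.0961
Numerator = 0.09 − 0.0961 = -0.0061; denominator = 1 − 0.0961 = 0.9039
φ_{22} = -0.0061 / 0.9039 = -0.007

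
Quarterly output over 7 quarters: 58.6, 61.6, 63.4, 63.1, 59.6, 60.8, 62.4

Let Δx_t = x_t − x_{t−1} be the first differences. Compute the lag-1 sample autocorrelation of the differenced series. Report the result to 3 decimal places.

First differences Δx: 3.0, 1.8, -0.3, -3.5, 1.2, 1.6
Mean of differences = 0.6333
Numerator Σ(Δx_t−Δx̄)(Δx_{t+1}−Δx̄) = 3.7356
Denominator Σ(Δx_t−Δx̄)² = 26.1733
r_1(Δx) = 3.7356 / 26.1733 = 0.143

0.143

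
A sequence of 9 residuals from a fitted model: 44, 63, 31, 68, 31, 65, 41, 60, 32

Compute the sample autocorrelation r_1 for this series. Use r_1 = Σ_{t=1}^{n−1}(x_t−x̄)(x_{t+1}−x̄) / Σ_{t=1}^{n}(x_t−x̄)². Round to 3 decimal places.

-0.862

Mean x̄ = (44 + 63 + 31 + 68 + 31 + 65 + 41 + 60 + 32)/9 = 48.3333
Numerator Σ_{t=1}^{8}(x_t−x̄)(x_{t+1}−x̄) = -1686.7778
Denominator Σ(x_t−x̄)² = 1956.0000
r_1 = -1686.7778 / 1956.0000 = -0.862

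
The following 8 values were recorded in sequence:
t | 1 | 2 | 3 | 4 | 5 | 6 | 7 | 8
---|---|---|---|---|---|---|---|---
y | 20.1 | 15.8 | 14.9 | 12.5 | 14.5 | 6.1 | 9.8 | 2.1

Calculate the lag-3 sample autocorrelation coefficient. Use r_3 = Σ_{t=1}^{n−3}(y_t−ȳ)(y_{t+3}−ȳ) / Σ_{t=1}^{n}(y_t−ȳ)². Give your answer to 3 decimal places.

-0.126

Mean ȳ = (20.1 + 15.8 + 14.9 + 12.5 + 14.5 + 6.1 + 9.8 + 2.1)/8 = 11.9750
Deviations from mean: 8.1250, 3.8250, 2.9250, 0.5250, 2.5250, -5.8750, -2.1750, -9.8750
Σ(y_t−ȳ)(y_{t+3}−ȳ) = (4.2656) + (9.6581) + (-17.1844) + (-1.1419) + (-24.9344) = -29.3369
Denominator Σ(y_t−ȳ)² = 232.6150
r_3 = -29.3369 / 232.6150 = -0.126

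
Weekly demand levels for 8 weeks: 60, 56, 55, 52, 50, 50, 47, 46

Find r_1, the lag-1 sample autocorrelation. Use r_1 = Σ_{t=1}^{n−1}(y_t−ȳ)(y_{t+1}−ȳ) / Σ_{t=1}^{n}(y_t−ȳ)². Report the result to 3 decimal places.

Mean ȳ = (60 + 56 + 55 + 52 + 50 + 50 + 47 + 46)/8 = 52.0000
Deviations from mean: 8.0000, 4.0000, 3.0000, 0.0000, -2.0000, -2.0000, -5.0000, -6.0000
Numerator Σ_{t=1}^{7}(y_t−ȳ)(y_{t+1}−ȳ) = 88.0000
Denominator Σ(y_t−ȳ)² = 158.0000
r_1 = 88.0000 / 158.0000 = 0.557

0.557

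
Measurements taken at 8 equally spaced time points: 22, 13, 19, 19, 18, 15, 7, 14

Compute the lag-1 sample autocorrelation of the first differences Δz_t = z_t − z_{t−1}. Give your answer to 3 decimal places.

First differences Δz: -9, 6, 0, -1, -3, -8, 7
Mean of differences = -1.1429
Numerator Σ(Δz_t−Δz̄)(Δz_{t+1}−Δz̄) = -91.1633
Denominator Σ(Δz_t−Δz̄)² = 230.8571
r_1(Δz) = -91.1633 / 230.8571 = -0.395

-0.395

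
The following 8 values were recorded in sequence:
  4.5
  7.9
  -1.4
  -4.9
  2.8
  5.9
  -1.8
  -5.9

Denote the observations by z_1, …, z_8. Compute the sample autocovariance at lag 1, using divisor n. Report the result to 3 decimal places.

Mean z̄ = (4.5 + 7.9 − 1.4 − 4.9 + 2.8 + 5.9 − 1.8 − 5.9)/8 = 0.8875
Deviations: 3.6125, 7.0125, -2.2875, -5.7875, 1.9125, 5.0125, -2.6875, -6.7875
Σ_{t=1}^{7}(z_t−z̄)(z_{t+1}−z̄) = 25.8186
γ_1 = 25.8186 / 8 = 3.227

3.227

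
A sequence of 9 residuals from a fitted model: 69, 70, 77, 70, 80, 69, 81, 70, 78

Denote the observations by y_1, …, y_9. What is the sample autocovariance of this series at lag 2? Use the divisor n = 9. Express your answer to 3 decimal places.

Mean ȳ = (69 + 70 + 77 + 70 + 80 + 69 + 81 + 70 + 78)/9 = 73.7778
Σ_{t=1}^{7}(y_t−ȳ)(y_{t+2}−ȳ) = 130.4568
γ_2 = 130.4568 / 9 = 14.495

14.495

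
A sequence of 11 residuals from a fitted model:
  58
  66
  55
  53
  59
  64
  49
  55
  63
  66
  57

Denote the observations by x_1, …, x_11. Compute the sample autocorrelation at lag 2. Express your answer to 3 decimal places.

-0.547

Mean x̄ = (58 + 66 + 55 + 53 + 59 + 64 + 49 + 55 + 63 + 66 + 57)/11 = 58.6364
Numerator Σ_{t=1}^{9}(x_t−x̄)(x_{t+2}−x̄) = -169.7190
Denominator Σ(x_t−x̄)² = 310.5455
r_2 = -169.7190 / 310.5455 = -0.547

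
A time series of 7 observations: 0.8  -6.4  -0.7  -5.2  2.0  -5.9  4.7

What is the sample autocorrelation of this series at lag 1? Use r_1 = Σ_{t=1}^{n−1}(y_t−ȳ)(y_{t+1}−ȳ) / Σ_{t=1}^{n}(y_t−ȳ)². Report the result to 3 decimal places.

Mean ȳ = (0.8 − 6.4 − 0.7 − 5.2 + 2.0 − 5.9 + 4.7)/7 = -1.5286
Deviations from mean: 2.3286, -4.8714, 0.8286, -3.6714, 3.5286, -4.3714, 6.2286
Σ(y_t−ȳ)(y_{t+1}−ȳ) = (-11.3435) + (-4.0363) + (-3.0420) + (-12.9549) + (-15.4249) + (-27.2278) = -74.0294
Denominator Σ(y_t−ȳ)² = 113.6743
r_1 = -74.0294 / 113.6743 = -0.651

-0.651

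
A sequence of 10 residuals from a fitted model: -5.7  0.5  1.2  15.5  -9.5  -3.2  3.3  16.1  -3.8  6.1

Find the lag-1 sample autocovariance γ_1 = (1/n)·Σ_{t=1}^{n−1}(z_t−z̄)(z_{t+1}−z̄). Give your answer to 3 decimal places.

Mean z̄ = (-5.7 + 0.5 + 1.2 + 15.5 − 9.5 − 3.2 + 3.3 + 16.1 − 3.8 + 6.1)/10 = 2.0500
Σ_{t=1}^{9}(z_t−z̄)(z_{t+1}−z̄) = -187.6975
γ_1 = -187.6975 / 10 = -18.770

-18.770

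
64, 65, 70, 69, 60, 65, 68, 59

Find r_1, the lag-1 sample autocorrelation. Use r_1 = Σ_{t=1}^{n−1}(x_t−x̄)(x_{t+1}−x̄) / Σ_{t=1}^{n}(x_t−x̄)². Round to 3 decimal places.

Mean x̄ = (64 + 65 + 70 + 69 + 60 + 65 + 68 + 59)/8 = 65.0000
Deviations from mean: -1.0000, 0.0000, 5.0000, 4.0000, -5.0000, 0.0000, 3.0000, -6.0000
Σ(x_t−x̄)(x_{t+1}−x̄) = (0.0000) + (0.0000) + (20.0000) + (-20.0000) + (0.0000) + (0.0000) + (-18.0000) = -18.0000
Denominator Σ(x_t−x̄)² = 112.0000
r_1 = -18.0000 / 112.0000 = -0.161

-0.161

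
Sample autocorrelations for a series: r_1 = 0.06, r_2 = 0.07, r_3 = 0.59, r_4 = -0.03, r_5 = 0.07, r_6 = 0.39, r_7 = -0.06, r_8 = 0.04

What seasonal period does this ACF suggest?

The largest autocorrelation is r_3 = 0.59, with a weaker echo at lag 6 (0.39); the remaining lags stay at or below 0.07.
The dominant spike at lag 3 indicates a seasonal period of 3.

3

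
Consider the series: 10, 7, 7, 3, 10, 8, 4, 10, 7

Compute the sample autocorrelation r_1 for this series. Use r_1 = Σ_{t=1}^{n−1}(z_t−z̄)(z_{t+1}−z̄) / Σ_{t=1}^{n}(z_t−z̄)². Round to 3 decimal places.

-0.406

Mean z̄ = (10 + 7 + 7 + 3 + 10 + 8 + 4 + 10 + 7)/9 = 7.3333
Numerator Σ_{t=1}^{8}(z_t−z̄)(z_{t+1}−z̄) = -21.1111
Denominator Σ(z_t−z̄)² = 52.0000
r_1 = -21.1111 / 52.0000 = -0.406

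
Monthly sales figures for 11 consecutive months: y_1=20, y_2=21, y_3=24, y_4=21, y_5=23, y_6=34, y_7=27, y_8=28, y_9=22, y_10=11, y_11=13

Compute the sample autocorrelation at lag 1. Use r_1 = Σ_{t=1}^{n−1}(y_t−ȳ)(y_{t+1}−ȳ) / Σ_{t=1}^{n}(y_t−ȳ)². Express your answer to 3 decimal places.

Mean ȳ = (20 + 21 + 24 + 21 + 23 + 34 + 27 + 28 + 22 + 11 + 13)/11 = 22.1818
Numerator Σ_{t=1}^{10}(y_t−ȳ)(y_{t+1}−ȳ) = 195.6033
Denominator Σ(y_t−ȳ)² = 417.6364
r_1 = 195.6033 / 417.6364 = 0.468

0.468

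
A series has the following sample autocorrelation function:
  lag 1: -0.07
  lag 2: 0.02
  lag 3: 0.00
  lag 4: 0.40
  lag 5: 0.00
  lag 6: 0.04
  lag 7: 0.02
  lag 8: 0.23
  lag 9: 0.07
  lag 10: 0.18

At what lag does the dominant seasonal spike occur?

The largest autocorrelation is r_4 = 0.40, with a weaker echo at lag 8 (0.23); the remaining lags stay at or below 0.18.
The dominant spike at lag 4 indicates a seasonal period of 4.

4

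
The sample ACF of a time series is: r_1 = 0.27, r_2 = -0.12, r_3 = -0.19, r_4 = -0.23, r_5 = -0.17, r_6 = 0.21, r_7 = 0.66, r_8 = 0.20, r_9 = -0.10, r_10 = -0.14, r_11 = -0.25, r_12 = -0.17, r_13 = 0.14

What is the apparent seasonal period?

7

The largest autocorrelation is r_7 = 0.66; the remaining lags stay at or below 0.27.
The dominant spike at lag 7 indicates a seasonal period of 7.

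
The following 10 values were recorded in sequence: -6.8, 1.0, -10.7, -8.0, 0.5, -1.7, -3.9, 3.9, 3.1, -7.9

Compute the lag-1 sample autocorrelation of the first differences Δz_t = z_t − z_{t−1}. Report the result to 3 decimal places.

-0.273

First differences Δz: 7.8, -11.7, 2.7, 8.5, -2.2, -2.2, 7.8, -0.8, -11.0
Mean of differences = -0.1222
Numerator Σ(Δz_t−Δz̄)(Δz_{t+1}−Δz̄) = -128.1183
Denominator Σ(Δz_t−Δz̄)² = 469.2956
r_1(Δz) = -128.1183 / 469.2956 = -0.273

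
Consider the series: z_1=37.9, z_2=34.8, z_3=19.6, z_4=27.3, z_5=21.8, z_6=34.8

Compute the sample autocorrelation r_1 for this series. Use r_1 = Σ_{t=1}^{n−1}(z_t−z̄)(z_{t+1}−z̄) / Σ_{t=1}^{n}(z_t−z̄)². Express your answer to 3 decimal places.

Mean z̄ = (37.9 + 34.8 + 19.6 + 27.3 + 21.8 + 34.8)/6 = 29.3667
Deviations from mean: 8.5333, 5.4333, -9.7667, -2.0667, -7.5667, 5.4333
Numerator Σ_{t=1}^{5}(z_t−z̄)(z_{t+1}−z̄) = -11.9911
Denominator Σ(z_t−z̄)² = 288.7733
r_1 = -11.9911 / 288.7733 = -0.042

-0.042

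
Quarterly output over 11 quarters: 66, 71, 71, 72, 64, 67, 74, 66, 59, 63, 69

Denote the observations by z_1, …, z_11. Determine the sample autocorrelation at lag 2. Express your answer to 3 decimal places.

Mean z̄ = (66 + 71 + 71 + 72 + 64 + 67 + 74 + 66 + 59 + 63 + 69)/11 = 67.4545
Numerator Σ_{t=1}^{9}(z_t−z̄)(z_{t+2}−z̄) = -87.2314
Denominator Σ(z_t−z̄)² = 198.7273
r_2 = -87.2314 / 198.7273 = -0.439

-0.439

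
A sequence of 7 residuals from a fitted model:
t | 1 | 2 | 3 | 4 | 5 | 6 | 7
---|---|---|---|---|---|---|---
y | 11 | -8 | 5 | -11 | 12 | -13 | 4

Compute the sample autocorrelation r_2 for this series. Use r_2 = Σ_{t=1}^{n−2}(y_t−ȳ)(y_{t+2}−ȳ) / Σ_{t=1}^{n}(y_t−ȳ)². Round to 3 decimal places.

Mean ȳ = (11 − 8 + 5 − 11 + 12 − 13 + 4)/7 = 0.0000
Deviations from mean: 11.0000, -8.0000, 5.0000, -11.0000, 12.0000, -13.0000, 4.0000
Σ(y_t−ȳ)(y_{t+2}−ȳ) = (55.0000) + (88.0000) + (60.0000) + (143.0000) + (48.0000) = 394.0000
Denominator Σ(y_t−ȳ)² = 660.0000
r_2 = 394.0000 / 660.0000 = 0.597

0.597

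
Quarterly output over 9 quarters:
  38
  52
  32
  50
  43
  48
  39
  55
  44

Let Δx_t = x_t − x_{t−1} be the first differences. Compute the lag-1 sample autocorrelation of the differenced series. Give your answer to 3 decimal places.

First differences Δx: 14, -20, 18, -7, 5, -9, 16, -11
Mean of differences = 0.7500
Numerator Σ(Δx_t−Δx̄)(Δx_{t+1}−Δx̄) = -1168.8125
Denominator Σ(Δx_t−Δx̄)² = 1447.5000
r_1(Δx) = -1168.8125 / 1447.5000 = -0.807

-0.807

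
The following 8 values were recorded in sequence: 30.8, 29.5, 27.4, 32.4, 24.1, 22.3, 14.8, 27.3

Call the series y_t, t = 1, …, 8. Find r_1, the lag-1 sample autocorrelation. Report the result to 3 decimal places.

Mean ȳ = (30.8 + 29.5 + 27.4 + 32.4 + 24.1 + 22.3 + 14.8 + 27.3)/8 = 26.0750
Deviations from mean: 4.7250, 3.4250, 1.3250, 6.3250, -1.9750, -3.7750, -11.2750, 1.2250
Numerator Σ_{t=1}^{7}(y_t−ȳ)(y_{t+1}−ȳ) = 52.8169
Denominator Σ(y_t−ȳ)² = 222.5950
r_1 = 52.8169 / 222.5950 = 0.237

0.237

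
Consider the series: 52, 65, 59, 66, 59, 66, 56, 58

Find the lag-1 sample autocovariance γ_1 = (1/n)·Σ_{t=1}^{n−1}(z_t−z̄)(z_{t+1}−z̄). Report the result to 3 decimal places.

-10.049

Mean z̄ = (52 + 65 + 59 + 66 + 59 + 66 + 56 + 58)/8 = 60.1250
Deviations: -8.1250, 4.8750, -1.1250, 5.8750, -1.1250, 5.8750, -4.1250, -2.1250
Σ_{t=1}^{7}(z_t−z̄)(z_{t+1}−z̄) = -80.3906
γ_1 = -80.3906 / 8 = -10.049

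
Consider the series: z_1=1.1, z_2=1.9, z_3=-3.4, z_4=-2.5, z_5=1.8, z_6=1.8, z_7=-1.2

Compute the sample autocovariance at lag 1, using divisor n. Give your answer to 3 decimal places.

0.097

Mean z̄ = (1.1 + 1.9 − 3.4 − 2.5 + 1.8 + 1.8 − 1.2)/7 = -0.0714
Σ_{t=1}^{6}(z_t−z̄)(z_{t+1}−z̄) = 0.6763
γ_1 = 0.6763 / 7 = 0.097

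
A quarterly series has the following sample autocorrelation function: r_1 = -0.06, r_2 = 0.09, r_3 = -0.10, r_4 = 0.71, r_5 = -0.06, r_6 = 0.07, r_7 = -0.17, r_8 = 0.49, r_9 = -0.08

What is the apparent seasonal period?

The largest autocorrelation is r_4 = 0.71, with a weaker echo at lag 8 (0.49); the remaining lags stay at or below 0.09.
The dominant spike at lag 4 indicates a seasonal period of 4.

4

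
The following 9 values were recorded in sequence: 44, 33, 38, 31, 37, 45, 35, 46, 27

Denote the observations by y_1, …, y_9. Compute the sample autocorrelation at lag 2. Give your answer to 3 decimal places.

0.213

Mean ȳ = (44 + 33 + 38 + 31 + 37 + 45 + 35 + 46 + 27)/9 = 37.3333
Σ(y_t−ȳ)(y_{t+2}−ȳ) = (4.4444) + (27.4444) + (-0.2222) + (-48.5556) + (0.7778) + (66.4444) + (24.1111) = 74.4444
Denominator Σ(y_t−ȳ)² = 350.0000
r_2 = 74.4444 / 350.0000 = 0.213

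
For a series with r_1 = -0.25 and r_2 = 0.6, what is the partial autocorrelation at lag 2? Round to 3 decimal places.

0.573

φ_{22} = (r_2 − r_1²) / (1 − r_1²)
r_1² = (-0.25)² = 0.0625
Numerator = 0.6 − 0.0625 = 0.5375; denominator = 1 − 0.0625 = 0.9375
φ_{22} = 0.5375 / 0.9375 = 0.573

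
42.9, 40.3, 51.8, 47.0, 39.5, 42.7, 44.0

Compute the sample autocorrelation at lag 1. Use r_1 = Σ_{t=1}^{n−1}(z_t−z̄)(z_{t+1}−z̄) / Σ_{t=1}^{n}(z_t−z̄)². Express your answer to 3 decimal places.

-0.085

Mean z̄ = (42.9 + 40.3 + 51.8 + 47.0 + 39.5 + 42.7 + 44.0)/7 = 44.0286
Numerator Σ_{t=1}^{6}(z_t−z̄)(z_{t+1}−z̄) = -9.0780
Denominator Σ(z_t−z̄)² = 106.6743
r_1 = -9.0780 / 106.6743 = -0.085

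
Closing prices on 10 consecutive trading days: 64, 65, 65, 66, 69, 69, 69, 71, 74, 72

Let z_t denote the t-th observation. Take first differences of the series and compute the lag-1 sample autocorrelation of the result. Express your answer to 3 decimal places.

-0.277

First differences Δz: 1, 0, 1, 3, 0, 0, 2, 3, -2
Mean of differences = 0.8889
Numerator Σ(Δz_t−Δz̄)(Δz_{t+1}−Δz̄) = -5.7901
Denominator Σ(Δz_t−Δz̄)² = 20.8889
r_1(Δz) = -5.7901 / 20.8889 = -0.277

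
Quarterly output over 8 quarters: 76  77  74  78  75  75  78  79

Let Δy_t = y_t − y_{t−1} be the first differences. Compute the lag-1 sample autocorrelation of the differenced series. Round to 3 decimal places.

-0.563

First differences Δy: 1, -3, 4, -3, 0, 3, 1
Mean of differences = 0.4286
Numerator Σ(Δy_t−Δȳ)(Δy_{t+1}−Δȳ) = -24.6122
Denominator Σ(Δy_t−Δȳ)² = 43.7143
r_1(Δy) = -24.6122 / 43.7143 = -0.563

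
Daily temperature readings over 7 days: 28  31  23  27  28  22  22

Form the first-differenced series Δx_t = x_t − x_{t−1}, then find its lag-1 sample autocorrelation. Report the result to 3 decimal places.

-0.567

First differences Δx: 3, -8, 4, 1, -6, 0
Mean of differences = -1.0000
Numerator Σ(Δx_t−Δx̄)(Δx_{t+1}−Δx̄) = -68.0000
Denominator Σ(Δx_t−Δx̄)² = 120.0000
r_1(Δx) = -68.0000 / 120.0000 = -0.567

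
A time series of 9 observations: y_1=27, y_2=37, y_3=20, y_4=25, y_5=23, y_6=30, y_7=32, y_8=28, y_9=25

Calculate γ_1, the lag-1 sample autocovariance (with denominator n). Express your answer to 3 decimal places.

Mean ȳ = (27 + 37 + 20 + 25 + 23 + 30 + 32 + 28 + 25)/9 = 27.4444
Σ_{t=1}^{8}(y_t−ȳ)(y_{t+1}−ȳ) = -44.8642
γ_1 = -44.8642 / 9 = -4.985

-4.985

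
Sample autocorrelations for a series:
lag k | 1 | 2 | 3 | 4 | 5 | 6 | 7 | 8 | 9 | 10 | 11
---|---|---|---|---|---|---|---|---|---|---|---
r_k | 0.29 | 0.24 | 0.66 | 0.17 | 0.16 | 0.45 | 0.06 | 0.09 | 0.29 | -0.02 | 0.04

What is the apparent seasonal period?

3

The largest autocorrelation is r_3 = 0.66, with a weaker echo at lag 6 (0.45); the remaining lags stay at or below 0.29. The elevated value at lag 1 (0.29), dropping to 0.24 at lag 2, reflects decaying short-term dependence rather than seasonality.
The dominant spike at lag 3 indicates a seasonal period of 3.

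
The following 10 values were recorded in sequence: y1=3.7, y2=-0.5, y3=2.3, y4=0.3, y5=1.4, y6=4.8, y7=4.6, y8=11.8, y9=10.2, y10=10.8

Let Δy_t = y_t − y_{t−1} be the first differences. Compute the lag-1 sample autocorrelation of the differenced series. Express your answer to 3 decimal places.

First differences Δy: -4.2, 2.8, -2.0, 1.1, 3.4, -0.2, 7.2, -1.6, 0.6
Mean of differences = 0.7889
Numerator Σ(Δy_t−Δȳ)(Δy_{t+1}−Δȳ) = -39.4835
Denominator Σ(Δy_t−Δȳ)² = 91.4489
r_1(Δy) = -39.4835 / 91.4489 = -0.432

-0.432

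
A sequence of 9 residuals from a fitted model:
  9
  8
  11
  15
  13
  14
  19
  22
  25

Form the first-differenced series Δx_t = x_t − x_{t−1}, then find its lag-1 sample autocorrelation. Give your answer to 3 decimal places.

First differences Δx: -1, 3, 4, -2, 1, 5, 3, 3
Mean of differences = 2.0000
Numerator Σ(Δx_t−Δx̄)(Δx_{t+1}−Δx̄) = -4.0000
Denominator Σ(Δx_t−Δx̄)² = 42.0000
r_1(Δx) = -4.0000 / 42.0000 = -0.095

-0.095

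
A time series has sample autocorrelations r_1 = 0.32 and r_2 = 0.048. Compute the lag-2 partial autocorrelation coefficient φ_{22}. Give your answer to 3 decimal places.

-0.061

φ_{22} = (r_2 − r_1²) / (1 − r_1²)
r_1² = (0.32)² = 0.1024
Numerator = 0.048 − 0.1024 = -0.0544; denominator = 1 − 0.1024 = 0.8976
φ_{22} = -0.0544 / 0.8976 = -0.061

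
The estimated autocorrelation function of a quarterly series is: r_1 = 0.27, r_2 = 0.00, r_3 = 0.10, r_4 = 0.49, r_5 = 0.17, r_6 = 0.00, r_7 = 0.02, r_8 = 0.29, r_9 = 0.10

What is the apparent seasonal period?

4

The largest autocorrelation is r_4 = 0.49, with a weaker echo at lag 8 (0.29); the remaining lags stay at or below 0.27. The elevated value at lag 1 (0.27), dropping to 0.00 at lag 2, reflects decaying short-term dependence rather than seasonality.
The dominant spike at lag 4 indicates a seasonal period of 4.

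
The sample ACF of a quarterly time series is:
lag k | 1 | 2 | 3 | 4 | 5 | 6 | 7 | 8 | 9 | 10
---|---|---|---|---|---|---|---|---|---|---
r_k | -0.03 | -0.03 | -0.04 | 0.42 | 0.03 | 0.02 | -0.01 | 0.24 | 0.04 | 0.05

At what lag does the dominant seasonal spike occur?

4

The largest autocorrelation is r_4 = 0.42, with a weaker echo at lag 8 (0.24); the remaining lags stay at or below 0.05.
The dominant spike at lag 4 indicates a seasonal period of 4.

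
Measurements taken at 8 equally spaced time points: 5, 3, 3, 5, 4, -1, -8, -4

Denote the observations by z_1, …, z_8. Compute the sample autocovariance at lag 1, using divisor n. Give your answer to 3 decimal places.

Mean z̄ = (5 + 3 + 3 + 5 + 4 − 1 − 8 − 4)/8 = 0.8750
Deviations: 4.1250, 2.1250, 2.1250, 4.1250, 3.1250, -1.8750, -8.8750, -4.8750
Σ_{t=1}^{7}(z_t−z̄)(z_{t+1}−z̄) = 88.9844
γ_1 = 88.9844 / 8 = 11.123

11.123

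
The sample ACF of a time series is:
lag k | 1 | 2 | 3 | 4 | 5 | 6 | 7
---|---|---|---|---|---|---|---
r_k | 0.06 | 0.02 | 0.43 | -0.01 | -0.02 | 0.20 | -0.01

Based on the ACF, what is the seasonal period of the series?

3

The largest autocorrelation is r_3 = 0.43, with a weaker echo at lag 6 (0.20); the remaining lags stay at or below 0.06.
The dominant spike at lag 3 indicates a seasonal period of 3.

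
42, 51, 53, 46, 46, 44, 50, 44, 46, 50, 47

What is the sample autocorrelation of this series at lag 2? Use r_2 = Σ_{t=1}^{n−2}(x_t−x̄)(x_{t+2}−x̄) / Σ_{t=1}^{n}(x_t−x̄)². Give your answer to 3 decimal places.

-0.372

Mean x̄ = (42 + 51 + 53 + 46 + 46 + 44 + 50 + 44 + 46 + 50 + 47)/11 = 47.1818
Numerator Σ_{t=1}^{9}(x_t−x̄)(x_{t+2}−x̄) = -43.0661
Denominator Σ(x_t−x̄)² = 115.6364
r_2 = -43.0661 / 115.6364 = -0.372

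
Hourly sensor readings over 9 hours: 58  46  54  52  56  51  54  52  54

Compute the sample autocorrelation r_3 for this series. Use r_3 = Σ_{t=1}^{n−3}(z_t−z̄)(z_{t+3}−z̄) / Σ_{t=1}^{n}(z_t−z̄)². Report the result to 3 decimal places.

-0.370

Mean z̄ = (58 + 46 + 54 + 52 + 56 + 51 + 54 + 52 + 54)/9 = 53.0000
Σ(z_t−z̄)(z_{t+3}−z̄) = (-5.0000) + (-21.0000) + (-2.0000) + (-1.0000) + (-3.0000) + (-2.0000) = -34.0000
Denominator Σ(z_t−z̄)² = 92.0000
r_3 = -34.0000 / 92.0000 = -0.370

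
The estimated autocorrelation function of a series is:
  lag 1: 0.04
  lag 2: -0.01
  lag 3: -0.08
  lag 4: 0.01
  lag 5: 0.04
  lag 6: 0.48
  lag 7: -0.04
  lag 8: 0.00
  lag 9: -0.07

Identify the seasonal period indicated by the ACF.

6

The largest autocorrelation is r_6 = 0.48; the remaining lags stay at or below 0.04.
The dominant spike at lag 6 indicates a seasonal period of 6.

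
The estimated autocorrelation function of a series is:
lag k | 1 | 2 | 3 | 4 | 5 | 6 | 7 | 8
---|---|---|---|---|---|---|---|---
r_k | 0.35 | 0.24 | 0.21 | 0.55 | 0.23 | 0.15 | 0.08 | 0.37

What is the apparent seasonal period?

4

The largest autocorrelation is r_4 = 0.55, with a weaker echo at lag 8 (0.37); the remaining lags stay at or below 0.35. The elevated value at lag 1 (0.35), dropping to 0.24 at lag 2, reflects decaying short-term dependence rather than seasonality.
The dominant spike at lag 4 indicates a seasonal period of 4.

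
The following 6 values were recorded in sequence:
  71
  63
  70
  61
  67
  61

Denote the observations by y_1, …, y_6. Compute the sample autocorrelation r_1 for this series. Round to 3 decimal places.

-0.590

Mean ȳ = (71 + 63 + 70 + 61 + 67 + 61)/6 = 65.5000
Deviations from mean: 5.5000, -2.5000, 4.5000, -4.5000, 1.5000, -4.5000
Numerator Σ_{t=1}^{5}(y_t−ȳ)(y_{t+1}−ȳ) = -58.7500
Denominator Σ(y_t−ȳ)² = 99.5000
r_1 = -58.7500 / 99.5000 = -0.590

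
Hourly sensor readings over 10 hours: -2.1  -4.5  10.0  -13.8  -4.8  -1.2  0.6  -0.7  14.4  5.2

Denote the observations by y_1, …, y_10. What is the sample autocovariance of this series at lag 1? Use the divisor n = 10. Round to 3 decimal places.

-3.799

Mean ȳ = (-2.1 − 4.5 + 10.0 − 13.8 − 4.8 − 1.2 + 0.6 − 0.7 + 14.4 + 5.2)/10 = 0.3100
Σ_{t=1}^{9}(y_t−ȳ)(y_{t+1}−ȳ) = -37.9861
γ_1 = -37.9861 / 10 = -3.799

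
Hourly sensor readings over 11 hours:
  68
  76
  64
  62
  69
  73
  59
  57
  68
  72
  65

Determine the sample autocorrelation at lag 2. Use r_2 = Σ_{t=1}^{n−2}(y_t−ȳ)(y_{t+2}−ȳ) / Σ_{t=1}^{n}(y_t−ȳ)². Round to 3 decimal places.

-0.650

Mean ȳ = (68 + 76 + 64 + 62 + 69 + 73 + 59 + 57 + 68 + 72 + 65)/11 = 66.6364
Numerator Σ_{t=1}^{9}(y_t−ȳ)(y_{t+2}−ȳ) = -226.4463
Denominator Σ(y_t−ȳ)² = 348.5455
r_2 = -226.4463 / 348.5455 = -0.650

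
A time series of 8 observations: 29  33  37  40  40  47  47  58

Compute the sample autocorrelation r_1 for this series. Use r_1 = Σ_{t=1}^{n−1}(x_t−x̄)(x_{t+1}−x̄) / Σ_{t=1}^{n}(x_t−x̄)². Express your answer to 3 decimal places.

0.453

Mean x̄ = (29 + 33 + 37 + 40 + 40 + 47 + 47 + 58)/8 = 41.3750
Deviations from mean: -12.3750, -8.3750, -4.3750, -1.3750, -1.3750, 5.6250, 5.6250, 16.6250
Σ(x_t−x̄)(x_{t+1}−x̄) = (103.6406) + (36.6406) + (6.0156) + (1.8906) + (-7.7344) + (31.6406) + (93.5156) = 265.6094
Denominator Σ(x_t−x̄)² = 585.8750
r_1 = 265.6094 / 585.8750 = 0.453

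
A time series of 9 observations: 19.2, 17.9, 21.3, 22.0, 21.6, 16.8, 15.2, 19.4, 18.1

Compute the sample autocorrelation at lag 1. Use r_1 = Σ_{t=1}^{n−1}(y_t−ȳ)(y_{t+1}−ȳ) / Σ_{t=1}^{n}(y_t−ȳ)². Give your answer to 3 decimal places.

Mean ȳ = (19.2 + 17.9 + 21.3 + 22.0 + 21.6 + 16.8 + 15.2 + 19.4 + 18.1)/9 = 19.0556
Numerator Σ_{t=1}^{8}(y_t−ȳ)(y_{t+1}−ȳ) = 12.6402
Denominator Σ(y_t−ȳ)² = 42.5222
r_1 = 12.6402 / 42.5222 = 0.297

0.297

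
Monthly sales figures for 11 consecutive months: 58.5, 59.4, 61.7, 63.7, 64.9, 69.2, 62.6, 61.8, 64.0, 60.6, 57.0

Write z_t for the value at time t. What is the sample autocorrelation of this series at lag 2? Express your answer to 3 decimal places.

Mean z̄ = (58.5 + 59.4 + 61.7 + 63.7 + 64.9 + 69.2 + 62.6 + 61.8 + 64.0 + 60.6 + 57.0)/11 = 62.1273
Numerator Σ_{t=1}^{9}(z_t−z̄)(z_{t+2}−z̄) = -2.0215
Denominator Σ(z_t−z̄)² = 113.4218
r_2 = -2.0215 / 113.4218 = -0.018

-0.018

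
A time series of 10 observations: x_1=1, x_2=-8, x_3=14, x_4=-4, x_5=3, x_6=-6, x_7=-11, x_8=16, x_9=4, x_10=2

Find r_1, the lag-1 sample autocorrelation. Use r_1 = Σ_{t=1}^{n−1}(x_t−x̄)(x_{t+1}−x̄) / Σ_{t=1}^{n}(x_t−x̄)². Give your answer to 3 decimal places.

-0.359

Mean x̄ = (1 − 8 + 14 − 4 + 3 − 6 − 11 + 16 + 4 + 2)/10 = 1.1000
Numerator Σ_{t=1}^{9}(x_t−x̄)(x_{t+1}−x̄) = -254.0100
Denominator Σ(x_t−x̄)² = 706.9000
r_1 = -254.0100 / 706.9000 = -0.359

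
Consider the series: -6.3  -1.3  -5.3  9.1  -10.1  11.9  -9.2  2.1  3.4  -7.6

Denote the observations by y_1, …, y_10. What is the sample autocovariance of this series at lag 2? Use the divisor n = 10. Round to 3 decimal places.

24.852

Mean ȳ = (-6.3 − 1.3 − 5.3 + 9.1 − 10.1 + 11.9 − 9.2 + 2.1 + 3.4 − 7.6)/10 = -1.3300
Σ_{t=1}^{8}(y_t−ȳ)(y_{t+2}−ȳ) = 248.5172
γ_2 = 248.5172 / 10 = 24.852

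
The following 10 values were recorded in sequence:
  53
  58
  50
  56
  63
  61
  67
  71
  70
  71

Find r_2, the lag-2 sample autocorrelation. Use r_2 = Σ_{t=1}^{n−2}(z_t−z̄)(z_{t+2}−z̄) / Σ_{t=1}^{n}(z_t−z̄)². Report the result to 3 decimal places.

Mean z̄ = (53 + 58 + 50 + 56 + 63 + 61 + 67 + 71 + 70 + 71)/10 = 62.0000
Numerator Σ_{t=1}^{8}(z_t−z̄)(z_{t+2}−z̄) = 243.0000
Denominator Σ(z_t−z̄)² = 530.0000
r_2 = 243.0000 / 530.0000 = 0.458

0.458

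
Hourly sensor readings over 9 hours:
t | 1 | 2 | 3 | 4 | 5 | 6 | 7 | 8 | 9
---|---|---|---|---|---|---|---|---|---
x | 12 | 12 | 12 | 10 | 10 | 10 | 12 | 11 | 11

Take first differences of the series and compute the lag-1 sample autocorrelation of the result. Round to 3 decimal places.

First differences Δx: 0, 0, -2, 0, 0, 2, -1, 0
Mean of differences = -0.1250
Numerator Σ(Δx_t−Δx̄)(Δx_{t+1}−Δx̄) = -2.1406
Denominator Σ(Δx_t−Δx̄)² = 8.8750
r_1(Δx) = -2.1406 / 8.8750 = -0.241

-0.241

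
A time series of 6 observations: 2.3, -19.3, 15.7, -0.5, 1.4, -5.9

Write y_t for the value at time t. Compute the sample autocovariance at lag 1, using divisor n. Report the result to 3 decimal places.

-61.358

Mean ȳ = (2.3 − 19.3 + 15.7 − 0.5 + 1.4 − 5.9)/6 = -1.0500
Σ_{t=1}^{5}(y_t−ȳ)(y_{t+1}−ȳ) = -368.1475
γ_1 = -368.1475 / 6 = -61.358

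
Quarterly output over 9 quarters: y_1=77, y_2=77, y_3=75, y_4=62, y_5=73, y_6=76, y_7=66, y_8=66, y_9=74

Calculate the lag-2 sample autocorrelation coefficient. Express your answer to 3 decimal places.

-0.461

Mean ȳ = (77 + 77 + 75 + 62 + 73 + 76 + 66 + 66 + 74)/9 = 71.7778
Numerator Σ_{t=1}^{7}(y_t−ȳ)(y_{t+2}−ȳ) = -115.8765
Denominator Σ(y_t−ȳ)² = 251.5556
r_2 = -115.8765 / 251.5556 = -0.461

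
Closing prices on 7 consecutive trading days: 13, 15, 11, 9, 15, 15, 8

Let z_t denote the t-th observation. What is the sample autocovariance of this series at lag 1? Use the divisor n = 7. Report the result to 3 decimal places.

Mean z̄ = (13 + 15 + 11 + 9 + 15 + 15 + 8)/7 = 12.2857
Σ_{t=1}^{6}(z_t−z̄)(z_{t+1}−z̄) = -10.5102
γ_1 = -10.5102 / 7 = -1.501

-1.501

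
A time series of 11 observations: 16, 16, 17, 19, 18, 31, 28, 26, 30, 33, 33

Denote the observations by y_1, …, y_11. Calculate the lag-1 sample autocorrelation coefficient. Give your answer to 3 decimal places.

Mean ȳ = (16 + 16 + 17 + 19 + 18 + 31 + 28 + 26 + 30 + 33 + 33)/11 = 24.2727
Numerator Σ_{t=1}^{10}(y_t−ȳ)(y_{t+1}−ȳ) = 325.3802
Denominator Σ(y_t−ȳ)² = 504.1818
r_1 = 325.3802 / 504.1818 = 0.645

0.645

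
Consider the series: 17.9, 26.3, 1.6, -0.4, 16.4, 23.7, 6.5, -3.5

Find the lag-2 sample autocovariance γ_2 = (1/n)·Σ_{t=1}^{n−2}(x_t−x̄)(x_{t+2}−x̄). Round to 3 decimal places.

-80.389

Mean x̄ = (17.9 + 26.3 + 1.6 − 0.4 + 16.4 + 23.7 + 6.5 − 3.5)/8 = 11.0625
Deviations: 6.8375, 15.2375, -9.4625, -11.4625, 5.3375, 12.6375, -4.5625, -14.5625
Σ_{t=1}^{6}(x_t−x̄)(x_{t+2}−x̄) = -643.1091
γ_2 = -643.1091 / 8 = -80.389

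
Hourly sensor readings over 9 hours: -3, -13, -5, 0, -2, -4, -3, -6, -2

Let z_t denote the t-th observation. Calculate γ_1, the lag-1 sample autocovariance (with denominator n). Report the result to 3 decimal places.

Mean z̄ = (-3 − 13 − 5 + 0 − 2 − 4 − 3 − 6 − 2)/9 = -4.2222
Σ_{t=1}^{8}(z_t−z̄)(z_{t+1}−z̄) = -3.1605
γ_1 = -3.1605 / 9 = -0.351

-0.351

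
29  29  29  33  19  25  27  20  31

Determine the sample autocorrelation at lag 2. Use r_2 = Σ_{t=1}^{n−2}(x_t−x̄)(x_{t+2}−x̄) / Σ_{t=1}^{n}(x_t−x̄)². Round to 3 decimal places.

0.010

Mean x̄ = (29 + 29 + 29 + 33 + 19 + 25 + 27 + 20 + 31)/9 = 26.8889
Σ(x_t−x̄)(x_{t+2}−x̄) = (4.4568) + (12.9012) + (-16.6543) + (-11.5432) + (-0.8765) + (13.0123) + (0.4568) = 1.7531
Denominator Σ(x_t−x̄)² = 180.8889
r_2 = 1.7531 / 180.8889 = 0.010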